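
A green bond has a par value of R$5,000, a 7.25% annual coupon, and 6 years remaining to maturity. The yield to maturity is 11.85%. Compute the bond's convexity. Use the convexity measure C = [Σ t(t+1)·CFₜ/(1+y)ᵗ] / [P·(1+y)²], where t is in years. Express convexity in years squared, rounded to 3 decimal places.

With y = 0.1185:
  t   CF        PV=CF/(1+0.1185)^t    t·PV        t(t+1)·PV
  1       362.50       324.0948       324.0948         648.1895
  2       362.50       289.7584       579.5168       1,738.5504
  3       362.50       259.0598       777.1794       3,108.7177
  4       362.50       231.6136       926.4544       4,632.2720
  5       362.50       207.0752     1,035.3760       6,212.2557
  6     5,362.50     2,738.7436    16,432.4616     115,027.2309
  Σ                  4,050.3454    20,075.0829     131,367.2163
P = 4,050.3454.
Convexity = Σ t(t+1)·PV / [P·(1+y)²] = 131,367.2163 / (4,050.3454 × 1.251042) = 25.92525.

25.925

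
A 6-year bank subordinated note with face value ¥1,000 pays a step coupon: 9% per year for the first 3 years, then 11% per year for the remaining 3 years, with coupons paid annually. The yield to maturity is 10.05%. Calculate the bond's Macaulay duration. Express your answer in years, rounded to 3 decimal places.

4.864 years

Periodic yield y = 0.1005. Discount each cash flow and weight by its year:
  t   CF        PV=CF/(1+0.1005)^t    t·PV
  1        90.00        81.7810        81.7810
  2        90.00        74.3126       148.6252
  3        90.00        67.5262       202.5786
  4       110.00        74.9950       299.9801
  5       110.00        68.1463       340.7316
  6     1,110.00       624.8600     3,749.1598
  Σ                    991.6211     4,822.8564
Price P = Σ PV = 991.6211.
Macaulay duration = Σ(t·PV) / P = 4,822.8564 / 991.6211 = 4.86361 years.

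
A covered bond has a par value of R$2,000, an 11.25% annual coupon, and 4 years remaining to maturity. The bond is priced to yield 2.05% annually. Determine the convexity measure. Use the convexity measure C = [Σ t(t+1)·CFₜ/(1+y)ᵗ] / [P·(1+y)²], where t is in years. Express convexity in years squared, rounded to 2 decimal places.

16.11

With y = 0.0205:
  t   CF        PV=CF/(1+0.0205)^t    t·PV        t(t+1)·PV
  1       225.00       220.4802       220.4802         440.9603
  2       225.00       216.0511       432.1022       1,296.3067
  3       225.00       211.7110       635.1331       2,540.5324
  4     2,225.00     2,051.5305     8,206.1220      41,030.6101
  Σ                  2,699.7728     9,493.8375      45,308.4095
P = 2,699.7728.
Convexity = Σ t(t+1)·PV / [P·(1+y)²] = 45,308.4095 / (2,699.7728 × 1.041420) = 16.11482.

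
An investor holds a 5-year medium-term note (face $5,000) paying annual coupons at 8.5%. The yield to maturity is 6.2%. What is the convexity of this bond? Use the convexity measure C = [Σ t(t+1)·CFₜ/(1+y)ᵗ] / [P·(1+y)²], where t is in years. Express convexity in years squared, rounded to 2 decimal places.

21.75

With y = 0.062:
  t   CF        PV=CF/(1+0.062)^t    t·PV        t(t+1)·PV
  1       425.00       400.1883       400.1883         800.3766
  2       425.00       376.8252       753.6503       2,260.9510
  3       425.00       354.8260     1,064.4779       4,257.9115
  4       425.00       334.1111     1,336.4443       6,682.2214
  5     5,425.00     4,015.8470    20,079.2350     120,475.4102
  Σ                  5,481.7975    23,633.9958     134,476.8706
P = 5,481.7975.
Convexity = Σ t(t+1)·PV / [P·(1+y)²] = 134,476.8706 / (5,481.7975 × 1.127844) = 21.75082.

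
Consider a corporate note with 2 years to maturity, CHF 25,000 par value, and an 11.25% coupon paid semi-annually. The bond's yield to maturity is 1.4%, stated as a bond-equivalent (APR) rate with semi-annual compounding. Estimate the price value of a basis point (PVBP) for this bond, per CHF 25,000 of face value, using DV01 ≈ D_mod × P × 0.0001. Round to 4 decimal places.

CHF 5.5124

Periodic yield y = 0.007.
  t   CF        PV=CF/(1+0.007)^t    t·PV
  1     1,406.25     1,396.4747     1,396.4747
  2     1,406.25     1,386.7673     2,773.5346
  3     1,406.25     1,377.1274     4,131.3822
  4    26,406.25    25,679.6351   102,718.5404
  Σ                 29,840.0045   111,019.9320
P = 29,840.0045; D_Mac = 3.72051 half-year periods = 1.86025 yrs; D_mod = 1.84732 yrs.
DV01 ≈ 1.84732 × 29,840.0045 × 0.0001 = 5.512410.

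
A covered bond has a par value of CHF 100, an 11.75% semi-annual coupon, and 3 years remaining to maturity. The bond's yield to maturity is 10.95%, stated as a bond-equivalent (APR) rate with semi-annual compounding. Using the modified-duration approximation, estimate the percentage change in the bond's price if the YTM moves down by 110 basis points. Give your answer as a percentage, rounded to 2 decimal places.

Periodic yield y = 0.05475. Modified duration first:
  t   CF        PV=CF/(1+0.05475)^t    t·PV
  1        5.875         5.5700         5.5700
  2        5.875         5.2809        10.5618
  3        5.875         5.0068        15.0204
  4        5.875         4.7469        18.9876
  5        5.875         4.5005        22.5025
  6      105.875        76.8947       461.3680
  Σ                    101.9998       534.0103
P = 101.9998; D_Mac = 5.23541 half-year periods = 2.61770 yrs; D_mod = 2.61770/(1+0.05475) = 2.48182 yrs.
ΔP/P ≈ -D_mod · Δy = -2.48182 × (-0.011) = +0.027300 = +2.7300%.

+2.73%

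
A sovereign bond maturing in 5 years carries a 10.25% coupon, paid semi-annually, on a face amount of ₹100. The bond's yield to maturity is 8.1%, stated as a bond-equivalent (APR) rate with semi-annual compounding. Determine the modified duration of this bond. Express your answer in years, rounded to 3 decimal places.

Periodic yield y = 0.0405. First find Macaulay duration:
  t   CF        PV=CF/(1+0.0405)^t    t·PV
  1        5.125         4.9255         4.9255
  2        5.125         4.7338         9.4676
  3        5.125         4.5495        13.6486
  4        5.125         4.3725        17.4898
  5        5.125         4.2023        21.0113
  6        5.125         4.0387        24.2322
  7        5.125         3.8815        27.1705
  8        5.125         3.7304        29.8433
  9        5.125         3.5852        32.2669
  10     105.125        70.6781       706.7815
  Σ                    108.6976       886.8373
P = 108.6976; Macaulay duration = 886.8373 / 108.6976 = 8.15876 half-year periods = 4.07938 years.
Modified duration = D_Mac / (1 + y) = 4.07938 / 1.0405 = 3.92060 years.

3.921 years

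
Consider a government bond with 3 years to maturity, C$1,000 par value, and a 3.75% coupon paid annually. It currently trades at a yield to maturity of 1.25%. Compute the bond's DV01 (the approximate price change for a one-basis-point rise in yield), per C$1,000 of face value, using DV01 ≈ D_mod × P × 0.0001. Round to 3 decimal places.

Periodic yield y = 0.0125.
  t   CF        PV=CF/(1+0.0125)^t    t·PV
  1        37.50        37.0370        37.0370
  2        37.50        36.5798        73.1596
  3     1,037.50       999.5465     2,998.6395
  Σ                  1,073.1633     3,108.8362
P = 1,073.1633; D_Mac = 2.89689 yrs; D_mod = 2.86113 yrs.
DV01 ≈ 2.86113 × 1,073.1633 × 0.0001 = 0.307046.

C$0.307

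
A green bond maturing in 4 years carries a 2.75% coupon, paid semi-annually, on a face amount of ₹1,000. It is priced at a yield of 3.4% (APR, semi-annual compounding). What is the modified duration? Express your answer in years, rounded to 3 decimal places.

3.749 years

Periodic yield y = 0.017. First find Macaulay duration:
  t   CF        PV=CF/(1+0.017)^t    t·PV
  1        13.75        13.5202        13.5202
  2        13.75        13.2942        26.5883
  3        13.75        13.0719        39.2158
  4        13.75        12.8534        51.4137
  5        13.75        12.6386        63.1928
  6        13.75        12.4273        74.5638
  7        13.75        12.2196        85.5370
  8     1,013.75       885.8562     7,086.8498
  Σ                    975.8814     7,440.8815
P = 975.8814; Macaulay duration = 7,440.8815 / 975.8814 = 7.62478 half-year periods = 3.81239 years.
Modified duration = D_Mac / (1 + y) = 3.81239 / 1.017 = 3.74866 years.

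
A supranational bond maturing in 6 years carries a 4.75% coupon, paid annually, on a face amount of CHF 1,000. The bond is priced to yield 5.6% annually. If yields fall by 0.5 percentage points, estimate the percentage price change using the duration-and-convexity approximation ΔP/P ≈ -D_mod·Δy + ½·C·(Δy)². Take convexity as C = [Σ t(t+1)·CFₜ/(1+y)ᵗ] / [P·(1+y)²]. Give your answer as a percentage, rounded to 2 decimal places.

With y = 0.056:
  t   CF        PV=CF/(1+0.056)^t    t·PV        t(t+1)·PV
  1        47.50        44.9811        44.9811          89.9621
  2        47.50        42.5957        85.1914         255.5742
  3        47.50        40.3368       121.0105         484.0421
  4        47.50        38.1978       152.7911         763.9553
  5        47.50        36.1721       180.8606       1,085.1637
  6     1,047.50       755.3888     4,532.3326      31,726.3282
  Σ                    957.6723     5,117.1673      34,405.0256
P = 957.6723; D_Mac = 5.34334 yrs; D_mod = 5.05998 yrs; C = 32.21641.
Duration effect: -5.05998 × (-0.005) = +0.025300
Convexity effect: 0.5 × 32.21641 × (-0.005)² = +0.0004027
ΔP/P ≈ +0.025300 + 0.0004027 = +0.025703 = +2.5703%.

+2.57%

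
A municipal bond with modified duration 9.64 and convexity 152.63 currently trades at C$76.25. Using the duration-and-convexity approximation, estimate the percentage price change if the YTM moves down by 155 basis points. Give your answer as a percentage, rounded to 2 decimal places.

+16.78%

Duration effect: -D_mod·Δy = -9.64 × (-0.0155) = +0.149420
Convexity effect: ½·C·(Δy)² = 0.5 × 152.63 × (-0.0155)² = +0.01833467875
ΔP/P ≈ +0.149420 + 0.01833467875 = +0.16775467875
= +16.775467875%.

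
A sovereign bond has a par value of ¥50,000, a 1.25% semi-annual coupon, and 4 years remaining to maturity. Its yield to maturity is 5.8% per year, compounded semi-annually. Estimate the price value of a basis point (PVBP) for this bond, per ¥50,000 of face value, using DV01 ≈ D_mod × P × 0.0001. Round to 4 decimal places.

Periodic yield y = 0.029.
  t   CF        PV=CF/(1+0.029)^t    t·PV
  1       312.50       303.6929       303.6929
  2       312.50       295.1340       590.2680
  3       312.50       286.8163       860.4490
  4       312.50       278.7331     1,114.9323
  5       312.50       270.8776     1,354.3882
  6       312.50       263.2436     1,579.4614
  7       312.50       255.8247     1,790.7726
  8    50,312.50    40,026.9869   320,215.8956
  Σ                 41,981.3092   327,809.8601
P = 41,981.3092; D_Mac = 7.80847 half-year periods = 3.90424 yrs; D_mod = 3.79420 yrs.
DV01 ≈ 3.79420 × 41,981.3092 × 0.0001 = 15.928565.

¥15.9286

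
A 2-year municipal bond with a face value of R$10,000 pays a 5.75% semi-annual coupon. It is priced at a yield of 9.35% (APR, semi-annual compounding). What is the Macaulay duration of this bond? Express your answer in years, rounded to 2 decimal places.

Periodic yield y = 0.04675. Discount each cash flow and weight by its period:
  t   CF        PV=CF/(1+0.04675)^t    t·PV
  1       287.50       274.6597       274.6597
  2       287.50       262.3928       524.7856
  3       287.50       250.6738       752.0214
  4    10,287.50     8,569.1544    34,276.6177
  Σ                  9,356.8807    35,828.0844
Price P = Σ PV = 9,356.8807.
Macaulay duration = Σ(t·PV) / P = 35,828.0844 / 9,356.8807 = 3.82906 half-year periods.
In years: 3.82906 / 2 = 1.91453 years.

1.91 years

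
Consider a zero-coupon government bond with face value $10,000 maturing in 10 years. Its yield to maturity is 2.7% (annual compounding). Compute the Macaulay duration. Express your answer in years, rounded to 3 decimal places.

A zero-coupon bond has a single cash flow at maturity, so its Macaulay duration equals its maturity: 10 years.

10.000 years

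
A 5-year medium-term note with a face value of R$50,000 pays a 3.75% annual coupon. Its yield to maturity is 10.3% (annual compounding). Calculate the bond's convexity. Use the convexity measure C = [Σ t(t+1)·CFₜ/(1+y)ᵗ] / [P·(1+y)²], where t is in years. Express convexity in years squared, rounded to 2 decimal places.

21.99

With y = 0.103:
  t   CF        PV=CF/(1+0.103)^t    t·PV        t(t+1)·PV
  1     1,875.00     1,699.9093     1,699.9093       3,399.8187
  2     1,875.00     1,541.1689     3,082.3379       9,247.0136
  3     1,875.00     1,397.2520     4,191.7559      16,767.0238
  4     1,875.00     1,266.7742     5,067.0969      25,335.4847
  5    51,875.00    31,774.6333   158,873.1666     953,238.9997
  Σ                 37,679.7378   172,914.2667   1,007,988.3405
P = 37,679.7378.
Convexity = Σ t(t+1)·PV / [P·(1+y)²] = 1,007,988.3405 / (37,679.7378 × 1.216609) = 21.98855.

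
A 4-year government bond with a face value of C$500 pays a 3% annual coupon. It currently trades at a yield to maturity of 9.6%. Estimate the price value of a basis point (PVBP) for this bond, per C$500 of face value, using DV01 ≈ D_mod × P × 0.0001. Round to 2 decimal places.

C$0.14

Periodic yield y = 0.096.
  t   CF        PV=CF/(1+0.096)^t    t·PV
  1        15.00        13.6861        13.6861
  2        15.00        12.4873        24.9747
  3        15.00        11.3936        34.1807
  4       515.00       356.9152     1,427.6607
  Σ                    394.4822     1,500.5022
P = 394.4822; D_Mac = 3.80373 yrs; D_mod = 3.47055 yrs.
DV01 ≈ 3.47055 × 394.4822 × 0.0001 = 0.136907.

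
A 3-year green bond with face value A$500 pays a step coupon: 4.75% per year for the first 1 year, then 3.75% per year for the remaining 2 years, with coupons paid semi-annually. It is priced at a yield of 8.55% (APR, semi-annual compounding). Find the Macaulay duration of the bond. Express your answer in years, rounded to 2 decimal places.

2.83 years

Periodic yield y = 0.04275. Discount each cash flow and weight by its period:
  t   CF        PV=CF/(1+0.04275)^t    t·PV
  1       11.875        11.3882        11.3882
  2       11.875        10.9213        21.8425
  3        9.375         8.2686        24.8057
  4        9.375         7.9296        31.7183
  5        9.375         7.6045        38.0225
  6      509.375       396.2383     2,377.4297
  Σ                    442.3504     2,505.2069
Price P = Σ PV = 442.3504.
Macaulay duration = Σ(t·PV) / P = 2,505.2069 / 442.3504 = 5.66340 half-year periods.
In years: 5.66340 / 2 = 2.83170 years.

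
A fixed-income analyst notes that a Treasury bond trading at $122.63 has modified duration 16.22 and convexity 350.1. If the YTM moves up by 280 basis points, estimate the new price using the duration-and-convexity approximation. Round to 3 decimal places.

$83.766

Duration effect: -D_mod·Δy = -16.22 × (+0.028) = -0.454160
Convexity effect: ½·C·(Δy)² = 0.5 × 350.1 × (0.028)² = +0.1372392
ΔP/P ≈ -0.454160 + 0.1372392 = -0.3169208
New price ≈ 122.63 × (1 - 0.3169208) = 83.766002296.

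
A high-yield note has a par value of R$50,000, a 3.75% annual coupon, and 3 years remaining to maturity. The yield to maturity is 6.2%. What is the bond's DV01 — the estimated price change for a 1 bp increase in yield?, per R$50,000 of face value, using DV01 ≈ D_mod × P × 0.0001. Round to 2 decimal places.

Periodic yield y = 0.062.
  t   CF        PV=CF/(1+0.062)^t    t·PV
  1     1,875.00     1,765.5367     1,765.5367
  2     1,875.00     1,662.4640     3,324.9279
  3    51,875.00    43,309.6386   129,928.9157
  Σ                 46,737.6393   135,019.3804
P = 46,737.6393; D_Mac = 2.88888 yrs; D_mod = 2.72022 yrs.
DV01 ≈ 2.72022 × 46,737.6393 × 0.0001 = 12.713689.

R$12.71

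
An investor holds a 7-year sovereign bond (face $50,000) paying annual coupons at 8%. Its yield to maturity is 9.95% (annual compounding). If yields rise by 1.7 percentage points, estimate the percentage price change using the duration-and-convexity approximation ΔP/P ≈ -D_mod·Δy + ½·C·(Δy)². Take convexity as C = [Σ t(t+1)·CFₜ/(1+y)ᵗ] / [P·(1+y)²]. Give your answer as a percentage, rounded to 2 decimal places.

With y = 0.0995:
  t   CF        PV=CF/(1+0.0995)^t    t·PV        t(t+1)·PV
  1     4,000.00     3,638.0173     3,638.0173       7,276.0346
  2     4,000.00     3,308.7924     6,617.5849      19,852.7546
  3     4,000.00     3,009.3610     9,028.0830      36,112.3322
  4     4,000.00     2,737.0268    10,948.1074      54,740.5368
  5     4,000.00     2,489.3377    12,446.6887      74,680.1321
  6     4,000.00     2,264.0634    13,584.3806      95,090.6639
  7    54,000.00    27,798.8688   194,592.0816   1,556,736.6532
  Σ                 45,245.4675   250,854.9434   1,844,489.1074
P = 45,245.4675; D_Mac = 5.54431 yrs; D_mod = 5.04257 yrs; C = 33.72178.
Duration effect: -5.04257 × (+0.017) = -0.085724
Convexity effect: 0.5 × 33.72178 × (0.017)² = +0.0048728
ΔP/P ≈ -0.085724 + 0.0048728 = -0.080851 = -8.0851%.

-8.09%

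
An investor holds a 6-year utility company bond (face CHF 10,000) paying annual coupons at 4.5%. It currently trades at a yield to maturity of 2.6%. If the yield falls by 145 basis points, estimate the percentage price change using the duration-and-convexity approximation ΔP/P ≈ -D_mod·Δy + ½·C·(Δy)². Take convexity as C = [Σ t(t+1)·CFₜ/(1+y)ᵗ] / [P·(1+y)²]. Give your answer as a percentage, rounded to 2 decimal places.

+8.03%

With y = 0.026:
  t   CF        PV=CF/(1+0.026)^t    t·PV        t(t+1)·PV
  1       450.00       438.5965       438.5965         877.1930
  2       450.00       427.4820       854.9639       2,564.8918
  3       450.00       416.6491     1,249.9473       4,999.7890
  4       450.00       406.0907     1,624.3629       8,121.8145
  5       450.00       395.7999     1,978.9996      11,873.9978
  6    10,450.00     8,958.4346    53,750.6074     376,254.2517
  Σ                 11,043.0528    59,897.4776     404,691.9378
P = 11,043.0528; D_Mac = 5.42400 yrs; D_mod = 5.28655 yrs; C = 34.81294.
Duration effect: -5.28655 × (-0.0145) = +0.076655
Convexity effect: 0.5 × 34.81294 × (-0.0145)² = +0.0036597
ΔP/P ≈ +0.076655 + 0.0036597 = +0.080315 = +8.0315%.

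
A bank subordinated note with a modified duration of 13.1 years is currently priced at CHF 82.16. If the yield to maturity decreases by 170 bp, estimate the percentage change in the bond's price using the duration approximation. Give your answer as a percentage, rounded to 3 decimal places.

Duration approximation: ΔP/P ≈ -D_mod · Δy = -13.1 × (-0.017) = +0.222700.
As a percentage: +22.2700%.

+22.270%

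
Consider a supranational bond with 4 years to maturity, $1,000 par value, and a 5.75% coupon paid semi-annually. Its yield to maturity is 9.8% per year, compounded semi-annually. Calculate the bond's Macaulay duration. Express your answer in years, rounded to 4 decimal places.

3.5972 years

Periodic yield y = 0.049. Discount each cash flow and weight by its period:
  t   CF        PV=CF/(1+0.049)^t    t·PV
  1        28.75        27.4071        27.4071
  2        28.75        26.1268        52.2537
  3        28.75        24.9064        74.7193
  4        28.75        23.7430        94.9721
  5        28.75        22.6340       113.1698
  6        28.75        21.5767       129.4602
  7        28.75        20.5688       143.9818
  8     1,028.75       701.6264     5,613.0115
  Σ                    868.5892     6,248.9752
Price P = Σ PV = 868.5892.
Macaulay duration = Σ(t·PV) / P = 6,248.9752 / 868.5892 = 7.19440 half-year periods.
In years: 7.19440 / 2 = 3.59720 years.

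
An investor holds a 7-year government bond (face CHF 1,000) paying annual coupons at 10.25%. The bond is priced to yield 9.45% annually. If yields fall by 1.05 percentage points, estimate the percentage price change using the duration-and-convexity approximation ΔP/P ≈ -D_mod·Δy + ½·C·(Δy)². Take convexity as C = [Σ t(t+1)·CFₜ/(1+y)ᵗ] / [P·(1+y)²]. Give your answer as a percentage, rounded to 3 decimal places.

+5.319%

With y = 0.0945:
  t   CF        PV=CF/(1+0.0945)^t    t·PV        t(t+1)·PV
  1       102.50        93.6501        93.6501         187.3001
  2       102.50        85.5642       171.1285         513.3855
  3       102.50        78.1766       234.5297         938.1187
  4       102.50        71.4267       285.7069       1,428.5347
  5       102.50        65.2597       326.2985       1,957.7908
  6       102.50        59.6251       357.7507       2,504.2551
  7     1,102.50       585.9604     4,101.7225      32,813.7801
  Σ                  1,039.6628     5,570.7869      40,343.1651
P = 1,039.6628; D_Mac = 5.35826 yrs; D_mod = 4.89563 yrs; C = 32.39261.
Duration effect: -4.89563 × (-0.0105) = +0.051404
Convexity effect: 0.5 × 32.39261 × (-0.0105)² = +0.0017856
ΔP/P ≈ +0.051404 + 0.0017856 = +0.053190 = +5.3190%.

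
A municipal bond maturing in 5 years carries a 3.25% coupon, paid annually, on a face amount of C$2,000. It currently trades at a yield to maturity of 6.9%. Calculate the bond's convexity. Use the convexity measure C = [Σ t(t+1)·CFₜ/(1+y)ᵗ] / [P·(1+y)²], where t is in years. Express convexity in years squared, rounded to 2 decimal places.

With y = 0.069:
  t   CF        PV=CF/(1+0.069)^t    t·PV        t(t+1)·PV
  1        65.00        60.8045        60.8045         121.6090
  2        65.00        56.8798       113.7596         341.2787
  3        65.00        53.2084       159.6252         638.5009
  4        65.00        49.7740       199.0960         995.4800
  5     2,065.00     1,479.2158     7,396.0789      44,376.4733
  Σ                  1,699.8825     7,929.3642      46,473.3418
P = 1,699.8825.
Convexity = Σ t(t+1)·PV / [P·(1+y)²] = 46,473.3418 / (1,699.8825 × 1.142761) = 23.92377.

23.92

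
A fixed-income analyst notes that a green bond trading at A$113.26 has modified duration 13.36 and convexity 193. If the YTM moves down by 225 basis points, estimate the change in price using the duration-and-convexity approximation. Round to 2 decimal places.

Duration effect: -D_mod·Δy = -13.36 × (-0.0225) = +0.300600
Convexity effect: ½·C·(Δy)² = 0.5 × 193 × (-0.0225)² = +0.048853125
ΔP/P ≈ +0.300600 + 0.048853125 = +0.349453125
ΔP ≈ 113.26 × (+0.349453125) = +39.5790609375.

+A$39.58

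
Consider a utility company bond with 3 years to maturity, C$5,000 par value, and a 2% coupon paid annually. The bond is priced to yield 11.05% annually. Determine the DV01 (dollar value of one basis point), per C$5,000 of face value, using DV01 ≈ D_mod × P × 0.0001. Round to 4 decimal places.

Periodic yield y = 0.1105.
  t   CF        PV=CF/(1+0.1105)^t    t·PV
  1       100.00        90.0495        90.0495
  2       100.00        81.0892       162.1783
  3     5,100.00     3,724.0413    11,172.1239
  Σ                  3,895.1800    11,424.3517
P = 3,895.1800; D_Mac = 2.93295 yrs; D_mod = 2.64110 yrs.
DV01 ≈ 2.64110 × 3,895.1800 × 0.0001 = 1.028757.

C$1.0288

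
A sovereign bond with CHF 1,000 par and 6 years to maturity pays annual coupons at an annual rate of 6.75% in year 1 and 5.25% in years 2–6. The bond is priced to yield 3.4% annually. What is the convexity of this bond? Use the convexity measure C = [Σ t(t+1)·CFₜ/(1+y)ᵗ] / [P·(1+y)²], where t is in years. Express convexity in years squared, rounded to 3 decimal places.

33.111

With y = 0.034:
  t   CF        PV=CF/(1+0.034)^t    t·PV        t(t+1)·PV
  1        67.50        65.2805        65.2805         130.5609
  2        52.50        49.1042        98.2083         294.6249
  3        52.50        47.4895       142.4685         569.8741
  4        52.50        45.9280       183.7118         918.5592
  5        52.50        44.4178       222.0888       1,332.5327
  6     1,052.50       861.1898     5,167.1387      36,169.9711
  Σ                  1,113.4096     5,878.8967      39,416.1230
P = 1,113.4096.
Convexity = Σ t(t+1)·PV / [P·(1+y)²] = 39,416.1230 / (1,113.4096 × 1.069156) = 33.11142.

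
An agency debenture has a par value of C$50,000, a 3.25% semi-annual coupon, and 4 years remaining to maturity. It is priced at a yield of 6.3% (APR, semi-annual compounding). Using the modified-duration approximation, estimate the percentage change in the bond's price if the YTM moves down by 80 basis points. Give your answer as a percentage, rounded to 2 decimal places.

+2.92%

Periodic yield y = 0.0315. Modified duration first:
  t   CF        PV=CF/(1+0.0315)^t    t·PV
  1       812.50       787.6878       787.6878
  2       812.50       763.6334     1,527.2668
  3       812.50       740.3135     2,220.9405
  4       812.50       717.7058     2,870.8231
  5       812.50       695.7884     3,478.9422
  6       812.50       674.5404     4,047.2425
  7       812.50       653.9413     4,577.5889
  8    50,812.50    39,647.5819   317,180.6549
  Σ                 44,681.1925   336,691.1466
P = 44,681.1925; D_Mac = 7.53541 half-year periods = 3.76771 yrs; D_mod = 3.76771/(1+0.0315) = 3.65265 yrs.
ΔP/P ≈ -D_mod · Δy = -3.65265 × (-0.008) = +0.029221 = +2.9221%.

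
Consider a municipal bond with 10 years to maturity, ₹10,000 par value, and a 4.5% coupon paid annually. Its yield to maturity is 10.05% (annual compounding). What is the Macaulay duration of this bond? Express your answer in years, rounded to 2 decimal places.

Periodic yield y = 0.1005. Discount each cash flow and weight by its year:
  t   CF        PV=CF/(1+0.1005)^t    t·PV
  1       450.00       408.9050       408.9050
  2       450.00       371.5630       743.1259
  3       450.00       337.6310     1,012.8931
  4       450.00       306.7979     1,227.1914
  5       450.00       278.7804     1,393.9021
  6       450.00       253.3216     1,519.9296
  7       450.00       230.1877     1,611.3142
  8       450.00       209.1665     1,673.3320
  9       450.00       190.0650     1,710.5848
  10   10,450.00     4,010.6598    40,106.5977
  Σ                  6,597.0779    51,407.7760
Price P = Σ PV = 6,597.0779.
Macaulay duration = Σ(t·PV) / P = 51,407.7760 / 6,597.0779 = 7.79251 years.

7.79 years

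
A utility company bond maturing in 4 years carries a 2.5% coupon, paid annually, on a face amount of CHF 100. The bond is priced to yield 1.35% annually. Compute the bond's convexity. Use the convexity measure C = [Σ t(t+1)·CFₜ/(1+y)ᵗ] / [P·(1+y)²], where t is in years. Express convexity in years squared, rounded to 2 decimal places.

With y = 0.0135:
  t   CF        PV=CF/(1+0.0135)^t    t·PV        t(t+1)·PV
  1         2.50         2.4667         2.4667           4.9334
  2         2.50         2.4338         4.8677          14.6031
  3         2.50         2.4014         7.2043          28.8171
  4       102.50        97.1469       388.5875       1,942.9376
  Σ                    104.4488       403.1262       1,991.2911
P = 104.4488.
Convexity = Σ t(t+1)·PV / [P·(1+y)²] = 1,991.2911 / (104.4488 × 1.027182) = 18.56024.

18.56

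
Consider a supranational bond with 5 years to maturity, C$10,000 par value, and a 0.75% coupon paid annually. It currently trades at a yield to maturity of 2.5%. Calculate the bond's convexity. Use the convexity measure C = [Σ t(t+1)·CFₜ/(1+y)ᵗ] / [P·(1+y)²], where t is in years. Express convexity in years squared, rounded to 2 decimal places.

With y = 0.025:
  t   CF        PV=CF/(1+0.025)^t    t·PV        t(t+1)·PV
  1        75.00        73.1707        73.1707         146.3415
  2        75.00        71.3861       142.7722         428.3165
  3        75.00        69.6450       208.9349         835.7395
  4        75.00        67.9463       271.7852       1,358.9260
  5    10,075.00     8,904.8319    44,524.1597     267,144.9584
  Σ                  9,186.9800    45,220.8227     269,914.2818
P = 9,186.9800.
Convexity = Σ t(t+1)·PV / [P·(1+y)²] = 269,914.2818 / (9,186.9800 × 1.050625) = 27.96439.

27.96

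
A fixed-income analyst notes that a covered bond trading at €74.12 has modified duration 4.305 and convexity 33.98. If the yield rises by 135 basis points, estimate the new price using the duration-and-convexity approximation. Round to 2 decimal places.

Duration effect: -D_mod·Δy = -4.305 × (+0.0135) = -0.0581175
Convexity effect: ½·C·(Δy)² = 0.5 × 33.98 × (0.0135)² = +0.0030964275
ΔP/P ≈ -0.0581175 + 0.0030964275 = -0.0550210725
New price ≈ 74.12 × (1 - 0.0550210725) = 70.0418381063.

€70.04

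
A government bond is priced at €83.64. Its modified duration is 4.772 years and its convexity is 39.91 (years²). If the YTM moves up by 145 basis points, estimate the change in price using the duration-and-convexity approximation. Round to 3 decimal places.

Duration effect: -D_mod·Δy = -4.772 × (+0.0145) = -0.069194
Convexity effect: ½·C·(Δy)² = 0.5 × 39.91 × (0.0145)² = +0.00419553875
ΔP/P ≈ -0.069194 + 0.00419553875 = -0.06499846125
ΔP ≈ 83.64 × (-0.06499846125) = -5.43647129895.

-€5.436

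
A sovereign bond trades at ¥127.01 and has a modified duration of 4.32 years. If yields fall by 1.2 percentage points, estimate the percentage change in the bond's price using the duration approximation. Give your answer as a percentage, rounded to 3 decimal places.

Duration approximation: ΔP/P ≈ -D_mod · Δy = -4.32 × (-0.012) = +0.051840.
As a percentage: +5.1840%.

+5.184%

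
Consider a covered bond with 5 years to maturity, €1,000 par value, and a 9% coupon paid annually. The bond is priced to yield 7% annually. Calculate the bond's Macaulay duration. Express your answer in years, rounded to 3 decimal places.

4.272 years

Periodic yield y = 0.07. Discount each cash flow and weight by its year:
  t   CF        PV=CF/(1+0.07)^t    t·PV
  1        90.00        84.1121        84.1121
  2        90.00        78.6095       157.2190
  3        90.00        73.4668       220.4004
  4        90.00        68.6606       274.6423
  5     1,090.00       777.1549     3,885.7747
  Σ                  1,082.0039     4,622.1485
Price P = Σ PV = 1,082.0039.
Macaulay duration = Σ(t·PV) / P = 4,622.1485 / 1,082.0039 = 4.27184 years.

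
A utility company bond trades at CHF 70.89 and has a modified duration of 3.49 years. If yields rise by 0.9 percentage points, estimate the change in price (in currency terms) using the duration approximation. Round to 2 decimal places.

Duration approximation: ΔP/P ≈ -D_mod · Δy = -3.49 × (+0.009) = -0.031410.
ΔP ≈ 70.89 × (-0.031410) = -2.2266549.

-CHF 2.23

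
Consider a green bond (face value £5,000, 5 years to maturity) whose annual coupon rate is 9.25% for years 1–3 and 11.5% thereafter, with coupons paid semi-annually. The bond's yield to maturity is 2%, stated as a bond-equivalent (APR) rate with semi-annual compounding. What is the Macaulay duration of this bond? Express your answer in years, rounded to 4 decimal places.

4.2526 years

Periodic yield y = 0.01. Discount each cash flow and weight by its period:
  t   CF        PV=CF/(1+0.01)^t    t·PV
  1       231.25       228.9604       228.9604
  2       231.25       226.6935       453.3869
  3       231.25       224.4490       673.3469
  4       231.25       222.2267       888.9068
  5       231.25       220.0264     1,100.1322
  6       231.25       217.8480     1,307.0878
  7       287.50       268.1564     1,877.0951
  8       287.50       265.5014     2,124.0114
  9       287.50       262.8727     2,365.8543
  10    5,287.50     4,786.7048    47,867.0477
  Σ                  6,923.4393    58,885.8295
Price P = Σ PV = 6,923.4393.
Macaulay duration = Σ(t·PV) / P = 58,885.8295 / 6,923.4393 = 8.50529 half-year periods.
In years: 8.50529 / 2 = 4.25264 years.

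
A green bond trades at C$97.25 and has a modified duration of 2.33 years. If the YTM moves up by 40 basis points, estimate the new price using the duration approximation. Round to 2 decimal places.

Duration approximation: ΔP/P ≈ -D_mod · Δy = -2.33 × (+0.004) = -0.009320.
New price ≈ 97.25 × (1 - 0.009320) = 96.34363.

C$96.34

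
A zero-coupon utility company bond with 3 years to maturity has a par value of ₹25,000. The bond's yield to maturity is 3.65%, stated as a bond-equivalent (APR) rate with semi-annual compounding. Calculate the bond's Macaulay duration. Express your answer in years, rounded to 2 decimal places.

A zero-coupon bond has a single cash flow at maturity, so its Macaulay duration equals its maturity: 3 years.
(Equivalently: 6 semi-annual periods ÷ 2 = 3 years.)

3.00 years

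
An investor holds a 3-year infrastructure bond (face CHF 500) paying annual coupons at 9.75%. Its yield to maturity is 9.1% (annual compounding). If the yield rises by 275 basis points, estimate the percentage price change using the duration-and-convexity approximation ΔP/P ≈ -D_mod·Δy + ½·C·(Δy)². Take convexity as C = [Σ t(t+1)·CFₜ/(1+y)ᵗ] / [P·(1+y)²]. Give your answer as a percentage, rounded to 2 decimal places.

-6.58%

With y = 0.091:
  t   CF        PV=CF/(1+0.091)^t    t·PV        t(t+1)·PV
  1        48.75        44.6838        44.6838          89.3676
  2        48.75        40.9567        81.9134         245.7403
  3       548.75       422.5716     1,267.7147       5,070.8589
  Σ                    508.2121     1,394.3119       5,405.9668
P = 508.2121; D_Mac = 2.74356 yrs; D_mod = 2.51472 yrs; C = 8.93674.
Duration effect: -2.51472 × (+0.0275) = -0.069155
Convexity effect: 0.5 × 8.93674 × (0.0275)² = +0.0033792
ΔP/P ≈ -0.069155 + 0.0033792 = -0.065776 = -6.5776%.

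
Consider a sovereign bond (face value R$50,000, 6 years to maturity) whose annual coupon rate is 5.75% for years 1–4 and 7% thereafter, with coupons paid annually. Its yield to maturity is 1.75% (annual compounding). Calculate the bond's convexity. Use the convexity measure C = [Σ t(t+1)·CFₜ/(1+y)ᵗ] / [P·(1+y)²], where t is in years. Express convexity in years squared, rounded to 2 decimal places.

With y = 0.0175:
  t   CF        PV=CF/(1+0.0175)^t    t·PV        t(t+1)·PV
  1     2,875.00     2,825.5528     2,825.5528       5,651.1057
  2     2,875.00     2,776.9561     5,553.9122      16,661.7366
  3     2,875.00     2,729.1952     8,187.5855      32,750.3421
  4     2,875.00     2,682.2557    10,729.0228      53,645.1141
  5     3,500.00     3,209.1939    16,045.9694      96,275.8163
  6    53,500.00    48,211.1260   289,266.7559   2,024,867.2912
  Σ                 62,434.2797   332,608.7986   2,229,851.4059
P = 62,434.2797.
Convexity = Σ t(t+1)·PV / [P·(1+y)²] = 2,229,851.4059 / (62,434.2797 × 1.035306) = 34.49721.

34.50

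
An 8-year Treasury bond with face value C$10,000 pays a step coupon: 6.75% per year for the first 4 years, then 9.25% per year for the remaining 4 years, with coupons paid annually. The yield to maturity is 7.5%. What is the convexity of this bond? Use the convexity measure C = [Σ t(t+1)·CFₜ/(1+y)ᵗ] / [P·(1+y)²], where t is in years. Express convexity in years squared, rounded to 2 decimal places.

45.71

With y = 0.075:
  t   CF        PV=CF/(1+0.075)^t    t·PV        t(t+1)·PV
  1       675.00       627.9070       627.9070       1,255.8140
  2       675.00       584.0995     1,168.1990       3,504.5971
  3       675.00       543.3484     1,630.0452       6,520.1806
  4       675.00       505.4404     2,021.7614      10,108.8072
  5       925.00       644.3167     3,221.5837      19,329.5020
  6       925.00       599.3644     3,596.1864      25,173.3050
  7       925.00       557.5483     3,902.8380      31,222.7039
  8    10,925.00     6,125.6719    49,005.3752     441,048.3768
  Σ                 10,187.6966    65,173.8959     538,163.2865
P = 10,187.6966.
Convexity = Σ t(t+1)·PV / [P·(1+y)²] = 538,163.2865 / (10,187.6966 × 1.155625) = 45.71104.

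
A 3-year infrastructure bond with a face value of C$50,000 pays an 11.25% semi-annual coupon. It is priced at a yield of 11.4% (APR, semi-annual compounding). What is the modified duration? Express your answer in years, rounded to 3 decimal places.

Periodic yield y = 0.057. First find Macaulay duration:
  t   CF        PV=CF/(1+0.057)^t    t·PV
  1     2,812.50     2,660.8325     2,660.8325
  2     2,812.50     2,517.3439     5,034.6879
  3     2,812.50     2,381.5931     7,144.7794
  4     2,812.50     2,253.1628     9,012.6514
  5     2,812.50     2,131.6583    10,658.2916
  6    52,812.50    37,869.2586   227,215.5515
  Σ                 49,813.8494   261,726.7943
P = 49,813.8494; Macaulay duration = 261,726.7943 / 49,813.8494 = 5.25410 half-year periods = 2.62705 years.
Modified duration = D_Mac / (1 + y) = 2.62705 / 1.057 = 2.48538 years.

2.485 years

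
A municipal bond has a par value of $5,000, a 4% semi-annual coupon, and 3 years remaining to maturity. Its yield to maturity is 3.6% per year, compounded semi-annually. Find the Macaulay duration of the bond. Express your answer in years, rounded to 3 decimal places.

Periodic yield y = 0.018. Discount each cash flow and weight by its period:
  t   CF        PV=CF/(1+0.018)^t    t·PV
  1       100.00        98.2318        98.2318
  2       100.00        96.4949       192.9898
  3       100.00        94.7887       284.3662
  4       100.00        93.1127       372.4508
  5       100.00        91.4663       457.3315
  6     5,100.00     4,582.2999    27,493.7993
  Σ                  5,056.3943    28,899.1694
Price P = Σ PV = 5,056.3943.
Macaulay duration = Σ(t·PV) / P = 28,899.1694 / 5,056.3943 = 5.71537 half-year periods.
In years: 5.71537 / 2 = 2.85769 years.

2.858 years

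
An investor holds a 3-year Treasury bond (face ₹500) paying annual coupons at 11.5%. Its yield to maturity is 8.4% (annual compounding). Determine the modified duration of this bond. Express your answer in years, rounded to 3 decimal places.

2.503 years

Periodic yield y = 0.084. First find Macaulay duration:
  t   CF        PV=CF/(1+0.084)^t    t·PV
  1        57.50        53.0443        53.0443
  2        57.50        48.9338        97.8677
  3       557.50       437.6803     1,313.0410
  Σ                    539.6584     1,463.9529
P = 539.6584; Macaulay duration = 1,463.9529 / 539.6584 = 2.71274 years.
Modified duration = D_Mac / (1 + y) = 2.71274 / 1.084 = 2.50253 years.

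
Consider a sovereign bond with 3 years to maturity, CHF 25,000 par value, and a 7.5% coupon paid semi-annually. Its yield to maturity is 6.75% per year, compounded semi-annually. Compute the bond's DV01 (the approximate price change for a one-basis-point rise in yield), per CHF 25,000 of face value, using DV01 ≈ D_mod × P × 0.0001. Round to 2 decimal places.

CHF 6.77

Periodic yield y = 0.03375.
  t   CF        PV=CF/(1+0.03375)^t    t·PV
  1       937.50       906.8924       906.8924
  2       937.50       877.2840     1,754.5681
  3       937.50       848.6424     2,545.9271
  4       937.50       820.9358     3,283.7431
  5       937.50       794.1338     3,970.6688
  6    25,937.50    21,253.7212   127,522.3270
  Σ                 25,501.6095   139,984.1266
P = 25,501.6095; D_Mac = 5.48923 half-year periods = 2.74461 yrs; D_mod = 2.65501 yrs.
DV01 ≈ 2.65501 × 25,501.6095 × 0.0001 = 6.770695.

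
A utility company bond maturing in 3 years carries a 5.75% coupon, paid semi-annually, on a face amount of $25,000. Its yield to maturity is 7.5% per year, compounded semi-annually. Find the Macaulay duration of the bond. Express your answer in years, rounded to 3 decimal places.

Periodic yield y = 0.0375. Discount each cash flow and weight by its period:
  t   CF        PV=CF/(1+0.0375)^t    t·PV
  1       718.75       692.7711       692.7711
  2       718.75       667.7312     1,335.4623
  3       718.75       643.5963     1,930.7889
  4       718.75       620.3338     2,481.3351
  5       718.75       597.9121     2,989.5604
  6    25,718.75    20,621.5462   123,729.2769
  Σ                 23,843.8906   133,159.1948
Price P = Σ PV = 23,843.8906.
Macaulay duration = Σ(t·PV) / P = 133,159.1948 / 23,843.8906 = 5.58463 half-year periods.
In years: 5.58463 / 2 = 2.79231 years.

2.792 years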